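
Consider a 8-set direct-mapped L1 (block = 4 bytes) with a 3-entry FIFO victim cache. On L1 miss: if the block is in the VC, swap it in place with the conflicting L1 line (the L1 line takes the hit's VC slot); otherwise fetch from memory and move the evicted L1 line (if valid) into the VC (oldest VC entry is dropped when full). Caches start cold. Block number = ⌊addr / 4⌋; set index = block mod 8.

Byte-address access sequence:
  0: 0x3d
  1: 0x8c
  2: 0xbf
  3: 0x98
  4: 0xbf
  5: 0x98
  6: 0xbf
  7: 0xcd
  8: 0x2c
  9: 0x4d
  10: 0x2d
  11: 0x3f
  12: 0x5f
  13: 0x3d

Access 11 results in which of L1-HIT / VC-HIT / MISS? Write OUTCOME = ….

0: 0x3d (blk 15, set 7) → MISS  vc=[]
1: 0x8c (blk 35, set 3) → MISS  vc=[]
2: 0xbf (blk 47, set 7) → MISS  vc=[15]
3: 0x98 (blk 38, set 6) → MISS  vc=[15]
4: 0xbf (blk 47, set 7) → L1-HIT  vc=[15]
5: 0x98 (blk 38, set 6) → L1-HIT  vc=[15]
6: 0xbf (blk 47, set 7) → L1-HIT  vc=[15]
7: 0xcd (blk 51, set 3) → MISS  vc=[15, 35]
8: 0x2c (blk 11, set 3) → MISS  vc=[15, 35, 51]
9: 0x4d (blk 19, set 3) → MISS  vc=[35, 51, 11]
10: 0x2d (blk 11, set 3) → VC-HIT  vc=[35, 51, 19]
11: 0x3f (blk 15, set 7) → MISS  vc=[51, 19, 47]
12: 0x5f (blk 23, set 7) → MISS  vc=[19, 47, 15]
13: 0x3d (blk 15, set 7) → VC-HIT  vc=[19, 47, 23]

OUTCOME = MISS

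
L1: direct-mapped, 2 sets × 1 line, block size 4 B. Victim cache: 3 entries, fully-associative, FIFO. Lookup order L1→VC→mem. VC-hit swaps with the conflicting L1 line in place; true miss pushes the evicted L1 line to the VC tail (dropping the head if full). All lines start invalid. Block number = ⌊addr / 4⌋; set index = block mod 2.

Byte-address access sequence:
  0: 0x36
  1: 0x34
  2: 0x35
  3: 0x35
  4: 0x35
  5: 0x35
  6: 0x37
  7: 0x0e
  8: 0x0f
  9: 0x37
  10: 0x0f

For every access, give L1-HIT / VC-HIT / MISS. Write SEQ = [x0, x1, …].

  [0] addr=0x36 blk=13 s=1: MISS | VC []
  [1] addr=0x34 blk=13 s=1: L1-HIT | VC []
  [2] addr=0x35 blk=13 s=1: L1-HIT | VC []
  [3] addr=0x35 blk=13 s=1: L1-HIT | VC []
  [4] addr=0x35 blk=13 s=1: L1-HIT | VC []
  [5] addr=0x35 blk=13 s=1: L1-HIT | VC []
  [6] addr=0x37 blk=13 s=1: L1-HIT | VC []
  [7] addr=0xe blk=3 s=1: MISS | VC [13]
  [8] addr=0xf blk=3 s=1: L1-HIT | VC [13]
  [9] addr=0x37 blk=13 s=1: VC-HIT | VC [3]
  [10] addr=0xf blk=3 s=1: VC-HIT | VC [13]

SEQ = [MISS, L1-HIT, L1-HIT, L1-HIT, L1-HIT, L1-HIT, L1-HIT, MISS, L1-HIT, VC-HIT, VC-HIT]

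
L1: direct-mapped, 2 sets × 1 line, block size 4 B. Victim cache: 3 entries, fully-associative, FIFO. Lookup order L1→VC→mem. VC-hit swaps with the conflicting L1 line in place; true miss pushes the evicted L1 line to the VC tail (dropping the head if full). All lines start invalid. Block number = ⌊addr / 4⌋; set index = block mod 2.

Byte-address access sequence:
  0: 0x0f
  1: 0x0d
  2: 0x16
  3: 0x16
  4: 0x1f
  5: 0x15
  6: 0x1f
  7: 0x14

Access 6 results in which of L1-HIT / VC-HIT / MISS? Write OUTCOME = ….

#0 0xf→b3/s1 MISS; vc=[]
#1 0xd→b3/s1 L1-HIT; vc=[]
#2 0x16→b5/s1 MISS; vc=[3]
#3 0x16→b5/s1 L1-HIT; vc=[3]
#4 0x1f→b7/s1 MISS; vc=[3,5]
#5 0x15→b5/s1 VC-HIT; vc=[3,7]
#6 0x1f→b7/s1 VC-HIT; vc=[3,5]
#7 0x14→b5/s1 VC-HIT; vc=[3,7]

OUTCOME = VC-HIT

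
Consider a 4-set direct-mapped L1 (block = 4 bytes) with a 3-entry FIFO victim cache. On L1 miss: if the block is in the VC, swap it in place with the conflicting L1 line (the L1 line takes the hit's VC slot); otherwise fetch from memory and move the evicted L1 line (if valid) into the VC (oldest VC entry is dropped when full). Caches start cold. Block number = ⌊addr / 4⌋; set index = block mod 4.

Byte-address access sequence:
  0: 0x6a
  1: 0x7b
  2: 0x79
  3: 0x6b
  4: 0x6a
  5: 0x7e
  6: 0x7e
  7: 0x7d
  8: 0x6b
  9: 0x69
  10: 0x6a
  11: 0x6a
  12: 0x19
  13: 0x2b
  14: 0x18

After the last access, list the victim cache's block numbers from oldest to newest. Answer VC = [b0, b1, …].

VC = [30, 26, 10]

  [0] addr=0x6a blk=26 s=2: MISS | VC []
  [1] addr=0x7b blk=30 s=2: MISS | VC [26]
  [2] addr=0x79 blk=30 s=2: L1-HIT | VC [26]
  [3] addr=0x6b blk=26 s=2: VC-HIT | VC [30]
  [4] addr=0x6a blk=26 s=2: L1-HIT | VC [30]
  [5] addr=0x7e blk=31 s=3: MISS | VC [30]
  [6] addr=0x7e blk=31 s=3: L1-HIT | VC [30]
  [7] addr=0x7d blk=31 s=3: L1-HIT | VC [30]
  [8] addr=0x6b blk=26 s=2: L1-HIT | VC [30]
  [9] addr=0x69 blk=26 s=2: L1-HIT | VC [30]
  [10] addr=0x6a blk=26 s=2: L1-HIT | VC [30]
  [11] addr=0x6a blk=26 s=2: L1-HIT | VC [30]
  [12] addr=0x19 blk=6 s=2: MISS | VC [30, 26]
  [13] addr=0x2b blk=10 s=2: MISS | VC [30, 26, 6]
  [14] addr=0x18 blk=6 s=2: VC-HIT | VC [30, 26, 10]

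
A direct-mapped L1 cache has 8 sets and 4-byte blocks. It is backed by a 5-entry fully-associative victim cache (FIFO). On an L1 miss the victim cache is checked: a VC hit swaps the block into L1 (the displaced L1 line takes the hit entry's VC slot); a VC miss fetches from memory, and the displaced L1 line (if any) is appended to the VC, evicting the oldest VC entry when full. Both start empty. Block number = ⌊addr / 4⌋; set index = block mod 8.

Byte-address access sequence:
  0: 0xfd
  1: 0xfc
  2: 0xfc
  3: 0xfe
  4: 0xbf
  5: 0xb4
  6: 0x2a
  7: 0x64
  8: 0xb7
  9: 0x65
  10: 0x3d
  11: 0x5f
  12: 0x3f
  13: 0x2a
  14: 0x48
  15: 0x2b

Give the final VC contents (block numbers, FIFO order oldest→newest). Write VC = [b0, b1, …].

  [0] addr=0xfd blk=63 s=7: MISS | VC []
  [1] addr=0xfc blk=63 s=7: L1-HIT | VC []
  [2] addr=0xfc blk=63 s=7: L1-HIT | VC []
  [3] addr=0xfe blk=63 s=7: L1-HIT | VC []
  [4] addr=0xbf blk=47 s=7: MISS | VC [63]
  [5] addr=0xb4 blk=45 s=5: MISS | VC [63]
  [6] addr=0x2a blk=10 s=2: MISS | VC [63]
  [7] addr=0x64 blk=25 s=1: MISS | VC [63]
  [8] addr=0xb7 blk=45 s=5: L1-HIT | VC [63]
  [9] addr=0x65 blk=25 s=1: L1-HIT | VC [63]
  [10] addr=0x3d blk=15 s=7: MISS | VC [63, 47]
  [11] addr=0x5f blk=23 s=7: MISS | VC [63, 47, 15]
  [12] addr=0x3f blk=15 s=7: VC-HIT | VC [63, 47, 23]
  [13] addr=0x2a blk=10 s=2: L1-HIT | VC [63, 47, 23]
  [14] addr=0x48 blk=18 s=2: MISS | VC [63, 47, 23, 10]
  [15] addr=0x2b blk=10 s=2: VC-HIT | VC [63, 47, 23, 18]

VC = [63, 47, 23, 18]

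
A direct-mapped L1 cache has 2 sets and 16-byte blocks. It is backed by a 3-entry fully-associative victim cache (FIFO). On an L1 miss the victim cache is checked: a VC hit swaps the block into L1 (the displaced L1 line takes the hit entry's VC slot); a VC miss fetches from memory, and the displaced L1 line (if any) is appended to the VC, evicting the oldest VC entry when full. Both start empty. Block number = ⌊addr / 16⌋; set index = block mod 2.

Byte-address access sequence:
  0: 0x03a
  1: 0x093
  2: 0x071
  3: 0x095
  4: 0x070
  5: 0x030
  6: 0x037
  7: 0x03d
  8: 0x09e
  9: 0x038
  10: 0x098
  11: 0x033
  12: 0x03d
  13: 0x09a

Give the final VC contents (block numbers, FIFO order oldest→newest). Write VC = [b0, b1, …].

0: 0x3a (blk 3, set 1) → MISS  vc=[]
1: 0x93 (blk 9, set 1) → MISS  vc=[3]
2: 0x71 (blk 7, set 1) → MISS  vc=[3, 9]
3: 0x95 (blk 9, set 1) → VC-HIT  vc=[3, 7]
4: 0x70 (blk 7, set 1) → VC-HIT  vc=[3, 9]
5: 0x30 (blk 3, set 1) → VC-HIT  vc=[7, 9]
6: 0x37 (blk 3, set 1) → L1-HIT  vc=[7, 9]
7: 0x3d (blk 3, set 1) → L1-HIT  vc=[7, 9]
8: 0x9e (blk 9, set 1) → VC-HIT  vc=[7, 3]
9: 0x38 (blk 3, set 1) → VC-HIT  vc=[7, 9]
10: 0x98 (blk 9, set 1) → VC-HIT  vc=[7, 3]
11: 0x33 (blk 3, set 1) → VC-HIT  vc=[7, 9]
12: 0x3d (blk 3, set 1) → L1-HIT  vc=[7, 9]
13: 0x9a (blk 9, set 1) → VC-HIT  vc=[7, 3]

VC = [7, 3]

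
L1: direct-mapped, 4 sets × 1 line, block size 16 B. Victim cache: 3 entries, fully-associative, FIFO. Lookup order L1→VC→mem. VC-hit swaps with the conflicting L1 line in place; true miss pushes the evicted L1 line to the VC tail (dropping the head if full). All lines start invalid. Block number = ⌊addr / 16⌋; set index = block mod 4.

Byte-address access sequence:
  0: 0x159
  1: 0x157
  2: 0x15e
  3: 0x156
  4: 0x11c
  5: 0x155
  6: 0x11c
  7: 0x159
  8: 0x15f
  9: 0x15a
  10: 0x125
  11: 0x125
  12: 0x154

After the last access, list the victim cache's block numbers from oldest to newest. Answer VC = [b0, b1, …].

  [0] addr=0x159 blk=21 s=1: MISS | VC []
  [1] addr=0x157 blk=21 s=1: L1-HIT | VC []
  [2] addr=0x15e blk=21 s=1: L1-HIT | VC []
  [3] addr=0x156 blk=21 s=1: L1-HIT | VC []
  [4] addr=0x11c blk=17 s=1: MISS | VC [21]
  [5] addr=0x155 blk=21 s=1: VC-HIT | VC [17]
  [6] addr=0x11c blk=17 s=1: VC-HIT | VC [21]
  [7] addr=0x159 blk=21 s=1: VC-HIT | VC [17]
  [8] addr=0x15f blk=21 s=1: L1-HIT | VC [17]
  [9] addr=0x15a blk=21 s=1: L1-HIT | VC [17]
  [10] addr=0x125 blk=18 s=2: MISS | VC [17]
  [11] addr=0x125 blk=18 s=2: L1-HIT | VC [17]
  [12] addr=0x154 blk=21 s=1: L1-HIT | VC [17]

VC = [17]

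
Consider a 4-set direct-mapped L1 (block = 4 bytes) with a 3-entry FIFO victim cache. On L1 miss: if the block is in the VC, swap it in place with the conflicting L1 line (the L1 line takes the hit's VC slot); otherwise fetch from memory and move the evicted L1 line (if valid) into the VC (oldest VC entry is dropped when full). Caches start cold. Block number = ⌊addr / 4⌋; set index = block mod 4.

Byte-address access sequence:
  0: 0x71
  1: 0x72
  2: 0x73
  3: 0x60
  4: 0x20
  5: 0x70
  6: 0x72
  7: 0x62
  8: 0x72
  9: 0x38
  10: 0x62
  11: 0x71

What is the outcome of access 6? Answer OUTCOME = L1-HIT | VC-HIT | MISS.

  [0] addr=0x71 blk=28 s=0: MISS | VC []
  [1] addr=0x72 blk=28 s=0: L1-HIT | VC []
  [2] addr=0x73 blk=28 s=0: L1-HIT | VC []
  [3] addr=0x60 blk=24 s=0: MISS | VC [28]
  [4] addr=0x20 blk=8 s=0: MISS | VC [28, 24]
  [5] addr=0x70 blk=28 s=0: VC-HIT | VC [8, 24]
  [6] addr=0x72 blk=28 s=0: L1-HIT | VC [8, 24]
  [7] addr=0x62 blk=24 s=0: VC-HIT | VC [8, 28]
  [8] addr=0x72 blk=28 s=0: VC-HIT | VC [8, 24]
  [9] addr=0x38 blk=14 s=2: MISS | VC [8, 24]
  [10] addr=0x62 blk=24 s=0: VC-HIT | VC [8, 28]
  [11] addr=0x71 blk=28 s=0: VC-HIT | VC [8, 24]

OUTCOME = L1-HIT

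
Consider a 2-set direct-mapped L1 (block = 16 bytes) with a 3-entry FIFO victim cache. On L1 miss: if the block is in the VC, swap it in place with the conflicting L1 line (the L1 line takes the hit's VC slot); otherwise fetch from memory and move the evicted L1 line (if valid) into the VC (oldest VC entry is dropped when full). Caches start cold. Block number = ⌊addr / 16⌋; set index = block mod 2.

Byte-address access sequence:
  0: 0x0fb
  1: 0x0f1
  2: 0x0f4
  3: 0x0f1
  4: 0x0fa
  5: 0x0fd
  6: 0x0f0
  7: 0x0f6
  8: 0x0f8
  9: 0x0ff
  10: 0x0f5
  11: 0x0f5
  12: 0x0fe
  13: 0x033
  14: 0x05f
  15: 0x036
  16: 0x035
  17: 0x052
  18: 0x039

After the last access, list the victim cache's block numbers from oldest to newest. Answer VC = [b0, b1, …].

VC = [15, 5]

0: 0xfb (blk 15, set 1) → MISS  vc=[]
1: 0xf1 (blk 15, set 1) → L1-HIT  vc=[]
2: 0xf4 (blk 15, set 1) → L1-HIT  vc=[]
3: 0xf1 (blk 15, set 1) → L1-HIT  vc=[]
4: 0xfa (blk 15, set 1) → L1-HIT  vc=[]
5: 0xfd (blk 15, set 1) → L1-HIT  vc=[]
6: 0xf0 (blk 15, set 1) → L1-HIT  vc=[]
7: 0xf6 (blk 15, set 1) → L1-HIT  vc=[]
8: 0xf8 (blk 15, set 1) → L1-HIT  vc=[]
9: 0xff (blk 15, set 1) → L1-HIT  vc=[]
10: 0xf5 (blk 15, set 1) → L1-HIT  vc=[]
11: 0xf5 (blk 15, set 1) → L1-HIT  vc=[]
12: 0xfe (blk 15, set 1) → L1-HIT  vc=[]
13: 0x33 (blk 3, set 1) → MISS  vc=[15]
14: 0x5f (blk 5, set 1) → MISS  vc=[15, 3]
15: 0x36 (blk 3, set 1) → VC-HIT  vc=[15, 5]
16: 0x35 (blk 3, set 1) → L1-HIT  vc=[15, 5]
17: 0x52 (blk 5, set 1) → VC-HIT  vc=[15, 3]
18: 0x39 (blk 3, set 1) → VC-HIT  vc=[15, 5]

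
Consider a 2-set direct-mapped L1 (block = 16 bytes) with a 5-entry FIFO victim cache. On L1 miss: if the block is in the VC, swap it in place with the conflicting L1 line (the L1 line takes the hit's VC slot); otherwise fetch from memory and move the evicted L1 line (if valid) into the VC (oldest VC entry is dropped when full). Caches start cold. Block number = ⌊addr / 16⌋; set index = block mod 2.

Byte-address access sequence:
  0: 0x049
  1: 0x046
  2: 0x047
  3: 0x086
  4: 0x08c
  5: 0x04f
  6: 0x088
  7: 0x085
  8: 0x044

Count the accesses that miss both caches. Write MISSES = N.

0: 0x49 (blk 4, set 0) → MISS  vc=[]
1: 0x46 (blk 4, set 0) → L1-HIT  vc=[]
2: 0x47 (blk 4, set 0) → L1-HIT  vc=[]
3: 0x86 (blk 8, set 0) → MISS  vc=[4]
4: 0x8c (blk 8, set 0) → L1-HIT  vc=[4]
5: 0x4f (blk 4, set 0) → VC-HIT  vc=[8]
6: 0x88 (blk 8, set 0) → VC-HIT  vc=[4]
7: 0x85 (blk 8, set 0) → L1-HIT  vc=[4]
8: 0x44 (blk 4, set 0) → VC-HIT  vc=[8]

MISSES = 2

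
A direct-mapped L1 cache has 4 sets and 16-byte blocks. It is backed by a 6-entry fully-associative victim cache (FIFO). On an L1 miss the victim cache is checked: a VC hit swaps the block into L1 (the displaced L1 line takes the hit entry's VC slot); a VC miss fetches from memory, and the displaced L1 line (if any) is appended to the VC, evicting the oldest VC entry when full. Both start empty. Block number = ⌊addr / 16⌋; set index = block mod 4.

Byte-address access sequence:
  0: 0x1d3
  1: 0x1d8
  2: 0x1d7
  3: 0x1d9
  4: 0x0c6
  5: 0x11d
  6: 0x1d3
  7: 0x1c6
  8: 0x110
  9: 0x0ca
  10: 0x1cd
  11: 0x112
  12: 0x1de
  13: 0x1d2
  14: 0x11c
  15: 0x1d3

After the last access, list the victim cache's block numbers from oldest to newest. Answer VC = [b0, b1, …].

VC = [17, 12]

0: 0x1d3 (blk 29, set 1) → MISS  vc=[]
1: 0x1d8 (blk 29, set 1) → L1-HIT  vc=[]
2: 0x1d7 (blk 29, set 1) → L1-HIT  vc=[]
3: 0x1d9 (blk 29, set 1) → L1-HIT  vc=[]
4: 0xc6 (blk 12, set 0) → MISS  vc=[]
5: 0x11d (blk 17, set 1) → MISS  vc=[29]
6: 0x1d3 (blk 29, set 1) → VC-HIT  vc=[17]
7: 0x1c6 (blk 28, set 0) → MISS  vc=[17, 12]
8: 0x110 (blk 17, set 1) → VC-HIT  vc=[29, 12]
9: 0xca (blk 12, set 0) → VC-HIT  vc=[29, 28]
10: 0x1cd (blk 28, set 0) → VC-HIT  vc=[29, 12]
11: 0x112 (blk 17, set 1) → L1-HIT  vc=[29, 12]
12: 0x1de (blk 29, set 1) → VC-HIT  vc=[17, 12]
13: 0x1d2 (blk 29, set 1) → L1-HIT  vc=[17, 12]
14: 0x11c (blk 17, set 1) → VC-HIT  vc=[29, 12]
15: 0x1d3 (blk 29, set 1) → VC-HIT  vc=[17, 12]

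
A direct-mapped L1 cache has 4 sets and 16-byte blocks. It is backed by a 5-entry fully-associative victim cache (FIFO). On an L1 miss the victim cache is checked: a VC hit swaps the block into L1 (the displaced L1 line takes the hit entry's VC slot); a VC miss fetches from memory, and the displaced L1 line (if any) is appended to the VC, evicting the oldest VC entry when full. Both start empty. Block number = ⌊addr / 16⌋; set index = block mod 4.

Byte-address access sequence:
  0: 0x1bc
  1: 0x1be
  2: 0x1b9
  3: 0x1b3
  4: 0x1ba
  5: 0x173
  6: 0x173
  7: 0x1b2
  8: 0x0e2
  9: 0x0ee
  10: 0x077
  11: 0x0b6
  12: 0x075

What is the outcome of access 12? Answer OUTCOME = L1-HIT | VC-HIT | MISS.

0: 0x1bc (blk 27, set 3) → MISS  vc=[]
1: 0x1be (blk 27, set 3) → L1-HIT  vc=[]
2: 0x1b9 (blk 27, set 3) → L1-HIT  vc=[]
3: 0x1b3 (blk 27, set 3) → L1-HIT  vc=[]
4: 0x1ba (blk 27, set 3) → L1-HIT  vc=[]
5: 0x173 (blk 23, set 3) → MISS  vc=[27]
6: 0x173 (blk 23, set 3) → L1-HIT  vc=[27]
7: 0x1b2 (blk 27, set 3) → VC-HIT  vc=[23]
8: 0xe2 (blk 14, set 2) → MISS  vc=[23]
9: 0xee (blk 14, set 2) → L1-HIT  vc=[23]
10: 0x77 (blk 7, set 3) → MISS  vc=[23, 27]
11: 0xb6 (blk 11, set 3) → MISS  vc=[23, 27, 7]
12: 0x75 (blk 7, set 3) → VC-HIT  vc=[23, 27, 11]

OUTCOME = VC-HIT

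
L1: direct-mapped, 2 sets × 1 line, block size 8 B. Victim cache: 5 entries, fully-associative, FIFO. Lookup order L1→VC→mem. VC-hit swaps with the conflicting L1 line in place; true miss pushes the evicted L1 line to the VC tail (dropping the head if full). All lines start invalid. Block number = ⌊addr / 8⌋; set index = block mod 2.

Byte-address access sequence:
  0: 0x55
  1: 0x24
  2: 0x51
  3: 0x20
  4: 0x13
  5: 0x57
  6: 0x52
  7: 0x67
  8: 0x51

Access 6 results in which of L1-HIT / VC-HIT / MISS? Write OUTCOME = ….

#0 0x55→b10/s0 MISS; vc=[]
#1 0x24→b4/s0 MISS; vc=[10]
#2 0x51→b10/s0 VC-HIT; vc=[4]
#3 0x20→b4/s0 VC-HIT; vc=[10]
#4 0x13→b2/s0 MISS; vc=[10,4]
#5 0x57→b10/s0 VC-HIT; vc=[2,4]
#6 0x52→b10/s0 L1-HIT; vc=[2,4]
#7 0x67→b12/s0 MISS; vc=[2,4,10]
#8 0x51→b10/s0 VC-HIT; vc=[2,4,12]

OUTCOME = L1-HIT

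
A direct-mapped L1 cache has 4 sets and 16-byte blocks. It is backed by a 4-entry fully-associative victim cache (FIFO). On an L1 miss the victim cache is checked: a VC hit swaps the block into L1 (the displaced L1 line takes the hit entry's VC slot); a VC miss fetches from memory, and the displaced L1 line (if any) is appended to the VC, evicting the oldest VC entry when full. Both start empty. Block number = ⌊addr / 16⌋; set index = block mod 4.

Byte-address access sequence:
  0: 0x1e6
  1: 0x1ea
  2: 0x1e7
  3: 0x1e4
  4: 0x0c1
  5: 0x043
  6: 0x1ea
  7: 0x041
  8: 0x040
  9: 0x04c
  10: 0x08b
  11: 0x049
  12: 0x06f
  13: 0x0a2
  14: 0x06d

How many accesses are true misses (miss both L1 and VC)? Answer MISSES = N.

#0 0x1e6→b30/s2 MISS; vc=[]
#1 0x1ea→b30/s2 L1-HIT; vc=[]
#2 0x1e7→b30/s2 L1-HIT; vc=[]
#3 0x1e4→b30/s2 L1-HIT; vc=[]
#4 0xc1→b12/s0 MISS; vc=[]
#5 0x43→b4/s0 MISS; vc=[12]
#6 0x1ea→b30/s2 L1-HIT; vc=[12]
#7 0x41→b4/s0 L1-HIT; vc=[12]
#8 0x40→b4/s0 L1-HIT; vc=[12]
#9 0x4c→b4/s0 L1-HIT; vc=[12]
#10 0x8b→b8/s0 MISS; vc=[12,4]
#11 0x49→b4/s0 VC-HIT; vc=[12,8]
#12 0x6f→b6/s2 MISS; vc=[12,8,30]
#13 0xa2→b10/s2 MISS; vc=[12,8,30,6]
#14 0x6d→b6/s2 VC-HIT; vc=[12,8,30,10]

MISSES = 6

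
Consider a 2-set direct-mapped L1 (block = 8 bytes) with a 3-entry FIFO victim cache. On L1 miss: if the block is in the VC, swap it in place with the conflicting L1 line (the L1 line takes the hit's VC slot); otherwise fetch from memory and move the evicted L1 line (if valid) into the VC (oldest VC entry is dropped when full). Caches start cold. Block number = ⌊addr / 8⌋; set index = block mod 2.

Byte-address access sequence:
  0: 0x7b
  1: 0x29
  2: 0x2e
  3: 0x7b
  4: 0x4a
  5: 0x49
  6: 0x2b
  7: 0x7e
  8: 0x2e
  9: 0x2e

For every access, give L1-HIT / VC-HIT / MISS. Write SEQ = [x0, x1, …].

0: 0x7b (blk 15, set 1) → MISS  vc=[]
1: 0x29 (blk 5, set 1) → MISS  vc=[15]
2: 0x2e (blk 5, set 1) → L1-HIT  vc=[15]
3: 0x7b (blk 15, set 1) → VC-HIT  vc=[5]
4: 0x4a (blk 9, set 1) → MISS  vc=[5, 15]
5: 0x49 (blk 9, set 1) → L1-HIT  vc=[5, 15]
6: 0x2b (blk 5, set 1) → VC-HIT  vc=[9, 15]
7: 0x7e (blk 15, set 1) → VC-HIT  vc=[9, 5]
8: 0x2e (blk 5, set 1) → VC-HIT  vc=[9, 15]
9: 0x2e (blk 5, set 1) → L1-HIT  vc=[9, 15]

SEQ = [MISS, MISS, L1-HIT, VC-HIT, MISS, L1-HIT, VC-HIT, VC-HIT, VC-HIT, L1-HIT]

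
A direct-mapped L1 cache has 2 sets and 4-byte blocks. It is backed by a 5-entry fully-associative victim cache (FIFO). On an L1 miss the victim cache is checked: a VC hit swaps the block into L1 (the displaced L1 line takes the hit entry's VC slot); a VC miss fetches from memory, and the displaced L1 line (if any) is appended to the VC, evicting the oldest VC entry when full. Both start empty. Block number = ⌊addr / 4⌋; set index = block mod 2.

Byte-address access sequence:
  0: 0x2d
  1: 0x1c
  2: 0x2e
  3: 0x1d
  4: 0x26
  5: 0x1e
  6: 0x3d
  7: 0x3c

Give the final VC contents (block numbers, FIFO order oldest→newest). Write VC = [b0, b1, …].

VC = [11, 9, 7]

0: 0x2d (blk 11, set 1) → MISS  vc=[]
1: 0x1c (blk 7, set 1) → MISS  vc=[11]
2: 0x2e (blk 11, set 1) → VC-HIT  vc=[7]
3: 0x1d (blk 7, set 1) → VC-HIT  vc=[11]
4: 0x26 (blk 9, set 1) → MISS  vc=[11, 7]
5: 0x1e (blk 7, set 1) → VC-HIT  vc=[11, 9]
6: 0x3d (blk 15, set 1) → MISS  vc=[11, 9, 7]
7: 0x3c (blk 15, set 1) → L1-HIT  vc=[11, 9, 7]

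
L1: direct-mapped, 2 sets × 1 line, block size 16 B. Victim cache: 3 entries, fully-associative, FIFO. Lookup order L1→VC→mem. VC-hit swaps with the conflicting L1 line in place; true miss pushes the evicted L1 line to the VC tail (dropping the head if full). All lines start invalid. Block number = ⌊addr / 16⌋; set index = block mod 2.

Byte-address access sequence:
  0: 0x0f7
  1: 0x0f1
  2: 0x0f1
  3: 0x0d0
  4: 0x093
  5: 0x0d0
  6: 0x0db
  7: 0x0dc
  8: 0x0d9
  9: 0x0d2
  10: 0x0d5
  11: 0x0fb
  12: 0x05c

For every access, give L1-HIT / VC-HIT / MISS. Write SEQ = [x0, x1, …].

0: 0xf7 (blk 15, set 1) → MISS  vc=[]
1: 0xf1 (blk 15, set 1) → L1-HIT  vc=[]
2: 0xf1 (blk 15, set 1) → L1-HIT  vc=[]
3: 0xd0 (blk 13, set 1) → MISS  vc=[15]
4: 0x93 (blk 9, set 1) → MISS  vc=[15, 13]
5: 0xd0 (blk 13, set 1) → VC-HIT  vc=[15, 9]
6: 0xdb (blk 13, set 1) → L1-HIT  vc=[15, 9]
7: 0xdc (blk 13, set 1) → L1-HIT  vc=[15, 9]
8: 0xd9 (blk 13, set 1) → L1-HIT  vc=[15, 9]
9: 0xd2 (blk 13, set 1) → L1-HIT  vc=[15, 9]
10: 0xd5 (blk 13, set 1) → L1-HIT  vc=[15, 9]
11: 0xfb (blk 15, set 1) → VC-HIT  vc=[13, 9]
12: 0x5c (blk 5, set 1) → MISS  vc=[13, 9, 15]

SEQ = [MISS, L1-HIT, L1-HIT, MISS, MISS, VC-HIT, L1-HIT, L1-HIT, L1-HIT, L1-HIT, L1-HIT, VC-HIT, MISS]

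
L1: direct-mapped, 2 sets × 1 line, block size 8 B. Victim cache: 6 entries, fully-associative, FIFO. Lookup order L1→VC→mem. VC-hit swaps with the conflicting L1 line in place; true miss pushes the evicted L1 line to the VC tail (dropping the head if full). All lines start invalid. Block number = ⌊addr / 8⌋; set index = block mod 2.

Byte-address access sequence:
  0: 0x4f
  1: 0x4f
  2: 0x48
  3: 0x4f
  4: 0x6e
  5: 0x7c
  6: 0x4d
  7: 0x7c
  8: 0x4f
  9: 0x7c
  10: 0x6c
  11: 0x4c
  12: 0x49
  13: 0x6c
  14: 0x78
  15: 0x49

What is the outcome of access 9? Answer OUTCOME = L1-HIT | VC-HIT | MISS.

OUTCOME = VC-HIT

0: 0x4f (blk 9, set 1) → MISS  vc=[]
1: 0x4f (blk 9, set 1) → L1-HIT  vc=[]
2: 0x48 (blk 9, set 1) → L1-HIT  vc=[]
3: 0x4f (blk 9, set 1) → L1-HIT  vc=[]
4: 0x6e (blk 13, set 1) → MISS  vc=[9]
5: 0x7c (blk 15, set 1) → MISS  vc=[9, 13]
6: 0x4d (blk 9, set 1) → VC-HIT  vc=[15, 13]
7: 0x7c (blk 15, set 1) → VC-HIT  vc=[9, 13]
8: 0x4f (blk 9, set 1) → VC-HIT  vc=[15, 13]
9: 0x7c (blk 15, set 1) → VC-HIT  vc=[9, 13]
10: 0x6c (blk 13, set 1) → VC-HIT  vc=[9, 15]
11: 0x4c (blk 9, set 1) → VC-HIT  vc=[13, 15]
12: 0x49 (blk 9, set 1) → L1-HIT  vc=[13, 15]
13: 0x6c (blk 13, set 1) → VC-HIT  vc=[9, 15]
14: 0x78 (blk 15, set 1) → VC-HIT  vc=[9, 13]
15: 0x49 (blk 9, set 1) → VC-HIT  vc=[15, 13]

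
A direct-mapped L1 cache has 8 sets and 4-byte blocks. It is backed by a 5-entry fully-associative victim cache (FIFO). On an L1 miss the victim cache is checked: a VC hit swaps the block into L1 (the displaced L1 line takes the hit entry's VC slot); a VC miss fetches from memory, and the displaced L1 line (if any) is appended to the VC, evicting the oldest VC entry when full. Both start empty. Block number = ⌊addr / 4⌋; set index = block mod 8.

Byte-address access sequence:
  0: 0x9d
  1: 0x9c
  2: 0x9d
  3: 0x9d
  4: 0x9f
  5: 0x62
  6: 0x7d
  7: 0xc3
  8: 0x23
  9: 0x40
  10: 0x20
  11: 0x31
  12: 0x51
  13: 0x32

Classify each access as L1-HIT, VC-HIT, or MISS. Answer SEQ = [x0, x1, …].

0: 0x9d (blk 39, set 7) → MISS  vc=[]
1: 0x9c (blk 39, set 7) → L1-HIT  vc=[]
2: 0x9d (blk 39, set 7) → L1-HIT  vc=[]
3: 0x9d (blk 39, set 7) → L1-HIT  vc=[]
4: 0x9f (blk 39, set 7) → L1-HIT  vc=[]
5: 0x62 (blk 24, set 0) → MISS  vc=[]
6: 0x7d (blk 31, set 7) → MISS  vc=[39]
7: 0xc3 (blk 48, set 0) → MISS  vc=[39, 24]
8: 0x23 (blk 8, set 0) → MISS  vc=[39, 24, 48]
9: 0x40 (blk 16, set 0) → MISS  vc=[39, 24, 48, 8]
10: 0x20 (blk 8, set 0) → VC-HIT  vc=[39, 24, 48, 16]
11: 0x31 (blk 12, set 4) → MISS  vc=[39, 24, 48, 16]
12: 0x51 (blk 20, set 4) → MISS  vc=[39, 24, 48, 16, 12]
13: 0x32 (blk 12, set 4) → VC-HIT  vc=[39, 24, 48, 16, 20]

SEQ = [MISS, L1-HIT, L1-HIT, L1-HIT, L1-HIT, MISS, MISS, MISS, MISS, MISS, VC-HIT, MISS, MISS, VC-HIT]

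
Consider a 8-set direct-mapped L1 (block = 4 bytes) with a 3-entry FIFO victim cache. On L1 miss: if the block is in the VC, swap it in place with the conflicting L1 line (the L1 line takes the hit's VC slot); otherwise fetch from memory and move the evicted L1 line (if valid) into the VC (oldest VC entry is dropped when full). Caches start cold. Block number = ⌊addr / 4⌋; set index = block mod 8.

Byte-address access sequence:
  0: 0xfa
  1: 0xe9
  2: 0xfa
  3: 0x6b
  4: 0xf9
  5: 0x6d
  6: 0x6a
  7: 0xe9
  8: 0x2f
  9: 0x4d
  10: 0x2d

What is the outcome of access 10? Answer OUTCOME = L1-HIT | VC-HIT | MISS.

#0 0xfa→b62/s6 MISS; vc=[]
#1 0xe9→b58/s2 MISS; vc=[]
#2 0xfa→b62/s6 L1-HIT; vc=[]
#3 0x6b→b26/s2 MISS; vc=[58]
#4 0xf9→b62/s6 L1-HIT; vc=[58]
#5 0x6d→b27/s3 MISS; vc=[58]
#6 0x6a→b26/s2 L1-HIT; vc=[58]
#7 0xe9→b58/s2 VC-HIT; vc=[26]
#8 0x2f→b11/s3 MISS; vc=[26,27]
#9 0x4d→b19/s3 MISS; vc=[26,27,11]
#10 0x2d→b11/s3 VC-HIT; vc=[26,27,19]

OUTCOME = VC-HIT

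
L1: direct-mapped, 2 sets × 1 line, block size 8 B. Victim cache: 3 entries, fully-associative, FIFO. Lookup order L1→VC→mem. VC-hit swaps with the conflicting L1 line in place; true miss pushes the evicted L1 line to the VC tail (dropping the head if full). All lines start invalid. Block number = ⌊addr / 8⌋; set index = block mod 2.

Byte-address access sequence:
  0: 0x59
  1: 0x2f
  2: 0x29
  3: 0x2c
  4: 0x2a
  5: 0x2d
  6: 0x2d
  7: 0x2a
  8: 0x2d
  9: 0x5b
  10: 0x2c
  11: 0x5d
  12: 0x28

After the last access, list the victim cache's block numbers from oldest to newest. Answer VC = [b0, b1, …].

VC = [11]

0: 0x59 (blk 11, set 1) → MISS  vc=[]
1: 0x2f (blk 5, set 1) → MISS  vc=[11]
2: 0x29 (blk 5, set 1) → L1-HIT  vc=[11]
3: 0x2c (blk 5, set 1) → L1-HIT  vc=[11]
4: 0x2a (blk 5, set 1) → L1-HIT  vc=[11]
5: 0x2d (blk 5, set 1) → L1-HIT  vc=[11]
6: 0x2d (blk 5, set 1) → L1-HIT  vc=[11]
7: 0x2a (blk 5, set 1) → L1-HIT  vc=[11]
8: 0x2d (blk 5, set 1) → L1-HIT  vc=[11]
9: 0x5b (blk 11, set 1) → VC-HIT  vc=[5]
10: 0x2c (blk 5, set 1) → VC-HIT  vc=[11]
11: 0x5d (blk 11, set 1) → VC-HIT  vc=[5]
12: 0x28 (blk 5, set 1) → VC-HIT  vc=[11]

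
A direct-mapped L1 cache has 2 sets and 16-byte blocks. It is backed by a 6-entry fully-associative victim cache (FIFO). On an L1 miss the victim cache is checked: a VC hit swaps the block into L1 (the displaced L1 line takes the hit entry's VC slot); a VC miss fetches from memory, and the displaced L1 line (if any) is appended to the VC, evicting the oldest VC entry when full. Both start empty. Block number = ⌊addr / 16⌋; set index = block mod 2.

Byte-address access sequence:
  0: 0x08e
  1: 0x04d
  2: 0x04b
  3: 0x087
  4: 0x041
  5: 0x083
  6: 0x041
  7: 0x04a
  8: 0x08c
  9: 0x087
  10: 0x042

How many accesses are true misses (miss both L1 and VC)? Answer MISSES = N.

MISSES = 2

0: 0x8e (blk 8, set 0) → MISS  vc=[]
1: 0x4d (blk 4, set 0) → MISS  vc=[8]
2: 0x4b (blk 4, set 0) → L1-HIT  vc=[8]
3: 0x87 (blk 8, set 0) → VC-HIT  vc=[4]
4: 0x41 (blk 4, set 0) → VC-HIT  vc=[8]
5: 0x83 (blk 8, set 0) → VC-HIT  vc=[4]
6: 0x41 (blk 4, set 0) → VC-HIT  vc=[8]
7: 0x4a (blk 4, set 0) → L1-HIT  vc=[8]
8: 0x8c (blk 8, set 0) → VC-HIT  vc=[4]
9: 0x87 (blk 8, set 0) → L1-HIT  vc=[4]
10: 0x42 (blk 4, set 0) → VC-HIT  vc=[8]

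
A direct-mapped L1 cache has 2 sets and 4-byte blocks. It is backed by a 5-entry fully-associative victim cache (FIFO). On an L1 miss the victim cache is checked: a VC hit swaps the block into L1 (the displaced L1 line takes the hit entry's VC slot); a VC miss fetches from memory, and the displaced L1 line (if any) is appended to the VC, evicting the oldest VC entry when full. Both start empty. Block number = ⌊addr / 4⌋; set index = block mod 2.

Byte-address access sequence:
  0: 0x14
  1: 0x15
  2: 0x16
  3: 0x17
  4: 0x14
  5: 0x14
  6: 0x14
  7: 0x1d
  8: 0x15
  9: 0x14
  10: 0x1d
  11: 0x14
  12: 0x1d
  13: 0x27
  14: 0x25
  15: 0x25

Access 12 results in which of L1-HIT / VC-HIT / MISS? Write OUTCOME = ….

OUTCOME = VC-HIT

  [0] addr=0x14 blk=5 s=1: MISS | VC []
  [1] addr=0x15 blk=5 s=1: L1-HIT | VC []
  [2] addr=0x16 blk=5 s=1: L1-HIT | VC []
  [3] addr=0x17 blk=5 s=1: L1-HIT | VC []
  [4] addr=0x14 blk=5 s=1: L1-HIT | VC []
  [5] addr=0x14 blk=5 s=1: L1-HIT | VC []
  [6] addr=0x14 blk=5 s=1: L1-HIT | VC []
  [7] addr=0x1d blk=7 s=1: MISS | VC [5]
  [8] addr=0x15 blk=5 s=1: VC-HIT | VC [7]
  [9] addr=0x14 blk=5 s=1: L1-HIT | VC [7]
  [10] addr=0x1d blk=7 s=1: VC-HIT | VC [5]
  [11] addr=0x14 blk=5 s=1: VC-HIT | VC [7]
  [12] addr=0x1d blk=7 s=1: VC-HIT | VC [5]
  [13] addr=0x27 blk=9 s=1: MISS | VC [5, 7]
  [14] addr=0x25 blk=9 s=1: L1-HIT | VC [5, 7]
  [15] addr=0x25 blk=9 s=1: L1-HIT | VC [5, 7]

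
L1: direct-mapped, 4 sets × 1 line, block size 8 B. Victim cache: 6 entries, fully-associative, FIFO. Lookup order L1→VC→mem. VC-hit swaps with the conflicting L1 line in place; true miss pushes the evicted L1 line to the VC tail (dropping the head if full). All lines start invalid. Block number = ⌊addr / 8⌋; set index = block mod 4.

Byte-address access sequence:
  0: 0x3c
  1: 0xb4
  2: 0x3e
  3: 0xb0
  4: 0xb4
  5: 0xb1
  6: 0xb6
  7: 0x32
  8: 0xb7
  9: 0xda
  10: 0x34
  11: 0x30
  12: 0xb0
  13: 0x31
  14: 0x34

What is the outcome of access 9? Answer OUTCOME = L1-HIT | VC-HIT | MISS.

  [0] addr=0x3c blk=7 s=3: MISS | VC []
  [1] addr=0xb4 blk=22 s=2: MISS | VC []
  [2] addr=0x3e blk=7 s=3: L1-HIT | VC []
  [3] addr=0xb0 blk=22 s=2: L1-HIT | VC []
  [4] addr=0xb4 blk=22 s=2: L1-HIT | VC []
  [5] addr=0xb1 blk=22 s=2: L1-HIT | VC []
  [6] addr=0xb6 blk=22 s=2: L1-HIT | VC []
  [7] addr=0x32 blk=6 s=2: MISS | VC [22]
  [8] addr=0xb7 blk=22 s=2: VC-HIT | VC [6]
  [9] addr=0xda blk=27 s=3: MISS | VC [6, 7]
  [10] addr=0x34 blk=6 s=2: VC-HIT | VC [22, 7]
  [11] addr=0x30 blk=6 s=2: L1-HIT | VC [22, 7]
  [12] addr=0xb0 blk=22 s=2: VC-HIT | VC [6, 7]
  [13] addr=0x31 blk=6 s=2: VC-HIT | VC [22, 7]
  [14] addr=0x34 blk=6 s=2: L1-HIT | VC [22, 7]

OUTCOME = MISS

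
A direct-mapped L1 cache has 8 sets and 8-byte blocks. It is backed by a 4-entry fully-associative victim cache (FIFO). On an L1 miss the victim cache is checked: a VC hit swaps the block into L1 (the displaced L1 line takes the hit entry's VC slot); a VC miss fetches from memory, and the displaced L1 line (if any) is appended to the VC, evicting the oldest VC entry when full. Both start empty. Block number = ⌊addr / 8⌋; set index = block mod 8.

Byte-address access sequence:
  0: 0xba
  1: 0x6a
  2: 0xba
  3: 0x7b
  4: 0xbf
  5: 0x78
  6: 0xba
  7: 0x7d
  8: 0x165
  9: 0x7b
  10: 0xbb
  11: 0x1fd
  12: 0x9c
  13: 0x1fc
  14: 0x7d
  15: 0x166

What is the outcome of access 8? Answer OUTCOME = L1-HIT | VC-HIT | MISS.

0: 0xba (blk 23, set 7) → MISS  vc=[]
1: 0x6a (blk 13, set 5) → MISS  vc=[]
2: 0xba (blk 23, set 7) → L1-HIT  vc=[]
3: 0x7b (blk 15, set 7) → MISS  vc=[23]
4: 0xbf (blk 23, set 7) → VC-HIT  vc=[15]
5: 0x78 (blk 15, set 7) → VC-HIT  vc=[23]
6: 0xba (blk 23, set 7) → VC-HIT  vc=[15]
7: 0x7d (blk 15, set 7) → VC-HIT  vc=[23]
8: 0x165 (blk 44, set 4) → MISS  vc=[23]
9: 0x7b (blk 15, set 7) → L1-HIT  vc=[23]
10: 0xbb (blk 23, set 7) → VC-HIT  vc=[15]
11: 0x1fd (blk 63, set 7) → MISS  vc=[15, 23]
12: 0x9c (blk 19, set 3) → MISS  vc=[15, 23]
13: 0x1fc (blk 63, set 7) → L1-HIT  vc=[15, 23]
14: 0x7d (blk 15, set 7) → VC-HIT  vc=[63, 23]
15: 0x166 (blk 44, set 4) → L1-HIT  vc=[63, 23]

OUTCOME = MISS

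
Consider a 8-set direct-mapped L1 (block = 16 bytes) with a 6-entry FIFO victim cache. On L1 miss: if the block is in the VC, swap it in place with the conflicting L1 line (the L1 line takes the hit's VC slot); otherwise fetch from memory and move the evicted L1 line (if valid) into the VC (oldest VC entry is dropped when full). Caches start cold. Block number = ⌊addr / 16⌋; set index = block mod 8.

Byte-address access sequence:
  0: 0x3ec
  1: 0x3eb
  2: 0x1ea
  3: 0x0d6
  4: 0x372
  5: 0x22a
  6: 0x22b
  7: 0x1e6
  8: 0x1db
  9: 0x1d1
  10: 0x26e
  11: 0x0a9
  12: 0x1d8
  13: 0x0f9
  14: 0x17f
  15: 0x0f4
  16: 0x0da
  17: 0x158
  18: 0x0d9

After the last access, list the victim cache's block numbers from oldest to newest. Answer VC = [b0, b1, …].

#0 0x3ec→b62/s6 MISS; vc=[]
#1 0x3eb→b62/s6 L1-HIT; vc=[]
#2 0x1ea→b30/s6 MISS; vc=[62]
#3 0xd6→b13/s5 MISS; vc=[62]
#4 0x372→b55/s7 MISS; vc=[62]
#5 0x22a→b34/s2 MISS; vc=[62]
#6 0x22b→b34/s2 L1-HIT; vc=[62]
#7 0x1e6→b30/s6 L1-HIT; vc=[62]
#8 0x1db→b29/s5 MISS; vc=[62,13]
#9 0x1d1→b29/s5 L1-HIT; vc=[62,13]
#10 0x26e→b38/s6 MISS; vc=[62,13,30]
#11 0xa9→b10/s2 MISS; vc=[62,13,30,34]
#12 0x1d8→b29/s5 L1-HIT; vc=[62,13,30,34]
#13 0xf9→b15/s7 MISS; vc=[62,13,30,34,55]
#14 0x17f→b23/s7 MISS; vc=[62,13,30,34,55,15]
#15 0xf4→b15/s7 VC-HIT; vc=[62,13,30,34,55,23]
#16 0xda→b13/s5 VC-HIT; vc=[62,29,30,34,55,23]
#17 0x158→b21/s5 MISS; vc=[29,30,34,55,23,13]
#18 0xd9→b13/s5 VC-HIT; vc=[29,30,34,55,23,21]

VC = [29, 30, 34, 55, 23, 21]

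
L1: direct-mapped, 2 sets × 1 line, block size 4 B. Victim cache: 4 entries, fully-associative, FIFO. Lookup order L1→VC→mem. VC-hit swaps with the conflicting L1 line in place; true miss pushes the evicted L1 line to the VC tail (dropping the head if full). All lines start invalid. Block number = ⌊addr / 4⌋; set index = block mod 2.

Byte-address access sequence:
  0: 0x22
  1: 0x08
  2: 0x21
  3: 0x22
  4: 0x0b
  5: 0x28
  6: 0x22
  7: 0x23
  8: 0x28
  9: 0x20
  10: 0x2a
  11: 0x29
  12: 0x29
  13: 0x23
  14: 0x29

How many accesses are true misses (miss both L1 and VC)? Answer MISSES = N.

MISSES = 3

#0 0x22→b8/s0 MISS; vc=[]
#1 0x8→b2/s0 MISS; vc=[8]
#2 0x21→b8/s0 VC-HIT; vc=[2]
#3 0x22→b8/s0 L1-HIT; vc=[2]
#4 0xb→b2/s0 VC-HIT; vc=[8]
#5 0x28→b10/s0 MISS; vc=[8,2]
#6 0x22→b8/s0 VC-HIT; vc=[10,2]
#7 0x23→b8/s0 L1-HIT; vc=[10,2]
#8 0x28→b10/s0 VC-HIT; vc=[8,2]
#9 0x20→b8/s0 VC-HIT; vc=[10,2]
#10 0x2a→b10/s0 VC-HIT; vc=[8,2]
#11 0x29→b10/s0 L1-HIT; vc=[8,2]
#12 0x29→b10/s0 L1-HIT; vc=[8,2]
#13 0x23→b8/s0 VC-HIT; vc=[10,2]
#14 0x29→b10/s0 VC-HIT; vc=[8,2]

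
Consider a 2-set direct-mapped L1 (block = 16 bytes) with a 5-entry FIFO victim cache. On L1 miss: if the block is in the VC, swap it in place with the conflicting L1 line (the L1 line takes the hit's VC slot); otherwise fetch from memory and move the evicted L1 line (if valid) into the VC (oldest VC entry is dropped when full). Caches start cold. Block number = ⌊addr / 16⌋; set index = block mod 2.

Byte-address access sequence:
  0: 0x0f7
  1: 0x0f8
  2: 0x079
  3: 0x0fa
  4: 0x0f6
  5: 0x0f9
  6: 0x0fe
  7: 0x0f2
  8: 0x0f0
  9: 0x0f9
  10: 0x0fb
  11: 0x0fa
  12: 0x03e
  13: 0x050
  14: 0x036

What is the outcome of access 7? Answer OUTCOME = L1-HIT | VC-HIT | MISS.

0: 0xf7 (blk 15, set 1) → MISS  vc=[]
1: 0xf8 (blk 15, set 1) → L1-HIT  vc=[]
2: 0x79 (blk 7, set 1) → MISS  vc=[15]
3: 0xfa (blk 15, set 1) → VC-HIT  vc=[7]
4: 0xf6 (blk 15, set 1) → L1-HIT  vc=[7]
5: 0xf9 (blk 15, set 1) → L1-HIT  vc=[7]
6: 0xfe (blk 15, set 1) → L1-HIT  vc=[7]
7: 0xf2 (blk 15, set 1) → L1-HIT  vc=[7]
8: 0xf0 (blk 15, set 1) → L1-HIT  vc=[7]
9: 0xf9 (blk 15, set 1) → L1-HIT  vc=[7]
10: 0xfb (blk 15, set 1) → L1-HIT  vc=[7]
11: 0xfa (blk 15, set 1) → L1-HIT  vc=[7]
12: 0x3e (blk 3, set 1) → MISS  vc=[7, 15]
13: 0x50 (blk 5, set 1) → MISS  vc=[7, 15, 3]
14: 0x36 (blk 3, set 1) → VC-HIT  vc=[7, 15, 5]

OUTCOME = L1-HIT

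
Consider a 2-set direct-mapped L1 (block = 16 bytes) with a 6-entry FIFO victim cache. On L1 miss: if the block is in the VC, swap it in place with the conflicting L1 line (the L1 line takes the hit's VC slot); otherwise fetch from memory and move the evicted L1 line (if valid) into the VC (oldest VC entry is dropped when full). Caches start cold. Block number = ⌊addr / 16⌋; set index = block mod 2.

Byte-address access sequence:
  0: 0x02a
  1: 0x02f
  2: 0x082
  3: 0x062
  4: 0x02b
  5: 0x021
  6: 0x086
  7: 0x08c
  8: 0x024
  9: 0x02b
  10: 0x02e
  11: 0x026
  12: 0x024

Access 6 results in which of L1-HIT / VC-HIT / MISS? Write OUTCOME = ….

OUTCOME = VC-HIT

0: 0x2a (blk 2, set 0) → MISS  vc=[]
1: 0x2f (blk 2, set 0) → L1-HIT  vc=[]
2: 0x82 (blk 8, set 0) → MISS  vc=[2]
3: 0x62 (blk 6, set 0) → MISS  vc=[2, 8]
4: 0x2b (blk 2, set 0) → VC-HIT  vc=[6, 8]
5: 0x21 (blk 2, set 0) → L1-HIT  vc=[6, 8]
6: 0x86 (blk 8, set 0) → VC-HIT  vc=[6, 2]
7: 0x8c (blk 8, set 0) → L1-HIT  vc=[6, 2]
8: 0x24 (blk 2, set 0) → VC-HIT  vc=[6, 8]
9: 0x2b (blk 2, set 0) → L1-HIT  vc=[6, 8]
10: 0x2e (blk 2, set 0) → L1-HIT  vc=[6, 8]
11: 0x26 (blk 2, set 0) → L1-HIT  vc=[6, 8]
12: 0x24 (blk 2, set 0) → L1-HIT  vc=[6, 8]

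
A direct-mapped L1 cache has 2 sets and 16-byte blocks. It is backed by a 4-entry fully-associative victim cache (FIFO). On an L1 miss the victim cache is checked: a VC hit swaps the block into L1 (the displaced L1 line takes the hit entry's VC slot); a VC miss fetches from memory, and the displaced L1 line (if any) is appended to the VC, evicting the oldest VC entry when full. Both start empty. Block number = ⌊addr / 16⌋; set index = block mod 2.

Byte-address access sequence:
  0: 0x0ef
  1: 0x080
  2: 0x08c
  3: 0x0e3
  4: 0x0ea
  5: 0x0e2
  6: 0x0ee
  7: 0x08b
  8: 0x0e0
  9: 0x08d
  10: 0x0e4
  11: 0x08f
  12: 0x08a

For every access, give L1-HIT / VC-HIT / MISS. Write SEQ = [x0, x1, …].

SEQ = [MISS, MISS, L1-HIT, VC-HIT, L1-HIT, L1-HIT, L1-HIT, VC-HIT, VC-HIT, VC-HIT, VC-HIT, VC-HIT, L1-HIT]

0: 0xef (blk 14, set 0) → MISS  vc=[]
1: 0x80 (blk 8, set 0) → MISS  vc=[14]
2: 0x8c (blk 8, set 0) → L1-HIT  vc=[14]
3: 0xe3 (blk 14, set 0) → VC-HIT  vc=[8]
4: 0xea (blk 14, set 0) → L1-HIT  vc=[8]
5: 0xe2 (blk 14, set 0) → L1-HIT  vc=[8]
6: 0xee (blk 14, set 0) → L1-HIT  vc=[8]
7: 0x8b (blk 8, set 0) → VC-HIT  vc=[14]
8: 0xe0 (blk 14, set 0) → VC-HIT  vc=[8]
9: 0x8d (blk 8, set 0) → VC-HIT  vc=[14]
10: 0xe4 (blk 14, set 0) → VC-HIT  vc=[8]
11: 0x8f (blk 8, set 0) → VC-HIT  vc=[14]
12: 0x8a (blk 8, set 0) → L1-HIT  vc=[14]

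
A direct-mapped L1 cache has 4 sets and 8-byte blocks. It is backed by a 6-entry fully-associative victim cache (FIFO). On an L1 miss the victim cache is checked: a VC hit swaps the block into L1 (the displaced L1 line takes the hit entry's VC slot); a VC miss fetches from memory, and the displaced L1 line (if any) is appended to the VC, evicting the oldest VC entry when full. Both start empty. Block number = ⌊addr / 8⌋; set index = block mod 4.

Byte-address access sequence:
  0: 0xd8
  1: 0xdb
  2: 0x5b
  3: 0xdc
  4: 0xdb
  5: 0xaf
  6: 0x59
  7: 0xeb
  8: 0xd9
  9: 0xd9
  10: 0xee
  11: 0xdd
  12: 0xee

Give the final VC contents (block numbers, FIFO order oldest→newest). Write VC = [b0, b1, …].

VC = [11, 21]

#0 0xd8→b27/s3 MISS; vc=[]
#1 0xdb→b27/s3 L1-HIT; vc=[]
#2 0x5b→b11/s3 MISS; vc=[27]
#3 0xdc→b27/s3 VC-HIT; vc=[11]
#4 0xdb→b27/s3 L1-HIT; vc=[11]
#5 0xaf→b21/s1 MISS; vc=[11]
#6 0x59→b11/s3 VC-HIT; vc=[27]
#7 0xeb→b29/s1 MISS; vc=[27,21]
#8 0xd9→b27/s3 VC-HIT; vc=[11,21]
#9 0xd9→b27/s3 L1-HIT; vc=[11,21]
#10 0xee→b29/s1 L1-HIT; vc=[11,21]
#11 0xdd→b27/s3 L1-HIT; vc=[11,21]
#12 0xee→b29/s1 L1-HIT; vc=[11,21]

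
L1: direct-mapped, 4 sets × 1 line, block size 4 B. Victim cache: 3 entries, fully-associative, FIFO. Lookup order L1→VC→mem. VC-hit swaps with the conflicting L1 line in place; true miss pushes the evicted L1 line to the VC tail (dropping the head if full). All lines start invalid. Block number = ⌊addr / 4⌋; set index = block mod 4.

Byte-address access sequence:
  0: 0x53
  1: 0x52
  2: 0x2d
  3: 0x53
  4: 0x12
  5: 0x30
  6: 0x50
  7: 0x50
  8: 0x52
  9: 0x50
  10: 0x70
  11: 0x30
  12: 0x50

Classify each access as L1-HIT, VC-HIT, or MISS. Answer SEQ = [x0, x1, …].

SEQ = [MISS, L1-HIT, MISS, L1-HIT, MISS, MISS, VC-HIT, L1-HIT, L1-HIT, L1-HIT, MISS, VC-HIT, VC-HIT]

0: 0x53 (blk 20, set 0) → MISS  vc=[]
1: 0x52 (blk 20, set 0) → L1-HIT  vc=[]
2: 0x2d (blk 11, set 3) → MISS  vc=[]
3: 0x53 (blk 20, set 0) → L1-HIT  vc=[]
4: 0x12 (blk 4, set 0) → MISS  vc=[20]
5: 0x30 (blk 12, set 0) → MISS  vc=[20, 4]
6: 0x50 (blk 20, set 0) → VC-HIT  vc=[12, 4]
7: 0x50 (blk 20, set 0) → L1-HIT  vc=[12, 4]
8: 0x52 (blk 20, set 0) → L1-HIT  vc=[12, 4]
9: 0x50 (blk 20, set 0) → L1-HIT  vc=[12, 4]
10: 0x70 (blk 28, set 0) → MISS  vc=[12, 4, 20]
11: 0x30 (blk 12, set 0) → VC-HIT  vc=[28, 4, 20]
12: 0x50 (blk 20, set 0) → VC-HIT  vc=[28, 4, 12]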